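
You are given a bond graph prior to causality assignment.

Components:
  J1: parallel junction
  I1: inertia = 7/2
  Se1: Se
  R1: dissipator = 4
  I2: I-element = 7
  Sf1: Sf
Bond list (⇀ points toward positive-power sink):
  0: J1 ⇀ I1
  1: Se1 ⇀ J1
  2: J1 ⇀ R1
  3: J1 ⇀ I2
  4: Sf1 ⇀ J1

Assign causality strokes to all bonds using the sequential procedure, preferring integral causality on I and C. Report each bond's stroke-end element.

b0 stroke at I1
b1 stroke at J1
b2 stroke at R1
b3 stroke at I2
b4 stroke at Sf1

#1 stroke→J1  (Se1 (Se) sets effort on bond)
#4 stroke→Sf1  (Sf1 fixes flow; stroke at Sf1)
#0 stroke→I1  (J1: bond 1 brought effort, rest push out)
#2 stroke→R1  (J1 effort already set via bond 1)
#3 stroke→I2  (common-e at J1 fixed by 1)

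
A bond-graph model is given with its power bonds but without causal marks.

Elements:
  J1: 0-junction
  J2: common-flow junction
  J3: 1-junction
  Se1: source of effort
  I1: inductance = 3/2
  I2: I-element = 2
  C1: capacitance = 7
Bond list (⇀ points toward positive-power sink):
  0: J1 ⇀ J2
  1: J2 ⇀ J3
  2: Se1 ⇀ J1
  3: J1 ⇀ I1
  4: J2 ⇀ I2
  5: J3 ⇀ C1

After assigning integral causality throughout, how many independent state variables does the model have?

3  (C1, I1, I2 all integral)

β2 stroke at J1  (Se1 fixes effort; stroke away)
β0 stroke at J2  (J1 effort already set via bond 2)
β3 stroke at I1  (0-jn J1 has e-setter on 2)
β4 stroke at I2  (I2: I, integral causality)
β1 stroke at J2  (J2 flow already set via bond 4)
β5 stroke at J3  (common-f at J3 fixed by 1)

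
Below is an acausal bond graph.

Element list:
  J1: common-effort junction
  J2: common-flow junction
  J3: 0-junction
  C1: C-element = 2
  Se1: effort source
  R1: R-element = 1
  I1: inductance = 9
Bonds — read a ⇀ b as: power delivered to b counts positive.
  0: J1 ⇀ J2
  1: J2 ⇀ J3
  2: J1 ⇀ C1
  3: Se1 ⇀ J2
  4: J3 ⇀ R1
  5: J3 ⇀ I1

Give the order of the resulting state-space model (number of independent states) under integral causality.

2  (C1, I1 all integral)

β3 stroke→J2  (Se1 fixes effort; stroke away)
β2 stroke→J1  (C1 integral (e out))
β0 stroke→J2  (J1 effort already set via bond 2)
β1 stroke→J3  (closing 1-jn rule on J2)
β4 stroke→R1  (common-e at J3 fixed by 1)
β5 stroke→I1  (J3 effort already set via bond 1)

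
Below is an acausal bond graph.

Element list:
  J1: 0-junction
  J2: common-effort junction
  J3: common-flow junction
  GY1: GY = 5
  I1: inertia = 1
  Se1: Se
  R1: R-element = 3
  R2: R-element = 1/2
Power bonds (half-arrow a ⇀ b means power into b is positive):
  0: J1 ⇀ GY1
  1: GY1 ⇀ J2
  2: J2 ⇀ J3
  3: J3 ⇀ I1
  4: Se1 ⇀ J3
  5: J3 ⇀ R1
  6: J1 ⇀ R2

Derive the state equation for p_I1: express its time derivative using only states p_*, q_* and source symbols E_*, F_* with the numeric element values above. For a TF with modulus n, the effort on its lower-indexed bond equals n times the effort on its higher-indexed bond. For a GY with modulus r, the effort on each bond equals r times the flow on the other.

β4 stroke→J3  (source Se1 imposes e)
β3 stroke→I1  (I1 integral (f out))
β2 stroke→J3  (common-f at J3 fixed by 3)
β5 stroke→J3  (J3 flow already set via bond 3)
β1 stroke→J2  (only one effort-in slot at J2)
β0 stroke→J1  (through GY1, causality inverts; strokes same side of GY1)
β6 stroke→R2  (J1 effort already set via bond 0)

dp_I1/dt = E_Se1 - 53*p_I1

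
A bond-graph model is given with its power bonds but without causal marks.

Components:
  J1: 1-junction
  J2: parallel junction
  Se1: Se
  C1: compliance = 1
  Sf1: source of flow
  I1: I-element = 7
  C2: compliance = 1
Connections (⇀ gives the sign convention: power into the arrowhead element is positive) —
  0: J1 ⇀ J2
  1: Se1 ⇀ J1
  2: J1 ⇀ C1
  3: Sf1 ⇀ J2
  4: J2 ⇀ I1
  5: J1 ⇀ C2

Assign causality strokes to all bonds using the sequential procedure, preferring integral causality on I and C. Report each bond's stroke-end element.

bond 1 stroke→J1  (Se1 (Se) sets effort on bond)
bond 3 stroke→Sf1  (source Sf1 imposes f)
bond 2 stroke→J1  (prefer integral on C1)
bond 4 stroke→I1  (I1 integral (f out))
bond 0 stroke→J2  (J2: last free bond brings effort in)
bond 5 stroke→J1  (J1 flow already set via bond 0)

b0 →J2
b1 →J1
b2 →J1
b3 →Sf1
b4 →I1
b5 →J1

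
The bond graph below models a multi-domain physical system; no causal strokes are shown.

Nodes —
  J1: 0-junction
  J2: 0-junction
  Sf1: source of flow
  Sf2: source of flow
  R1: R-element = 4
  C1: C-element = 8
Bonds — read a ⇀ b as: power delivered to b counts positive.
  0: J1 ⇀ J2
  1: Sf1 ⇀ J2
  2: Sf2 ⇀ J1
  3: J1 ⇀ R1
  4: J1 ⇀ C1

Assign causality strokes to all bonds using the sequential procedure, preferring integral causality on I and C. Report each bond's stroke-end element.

b1 →Sf1  (Sf1: flow source, stroke at near end)
b2 →Sf2  (source Sf2 imposes f)
b0 →J2  (J2: last free bond brings effort in)
b4 →J1  (C1: C, integral causality)
b3 →R1  (0-jn J1 has e-setter on 4)

b0 stroke at J2
b1 stroke at Sf1
b2 stroke at Sf2
b3 stroke at R1
b4 stroke at J1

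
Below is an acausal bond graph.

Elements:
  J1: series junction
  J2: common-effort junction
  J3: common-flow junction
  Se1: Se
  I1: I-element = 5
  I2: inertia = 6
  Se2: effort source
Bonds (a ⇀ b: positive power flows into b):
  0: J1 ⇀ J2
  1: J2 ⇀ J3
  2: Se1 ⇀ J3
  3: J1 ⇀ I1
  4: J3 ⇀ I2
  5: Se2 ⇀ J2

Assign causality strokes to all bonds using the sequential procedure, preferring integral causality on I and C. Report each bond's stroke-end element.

b2 →J3  (Se1: effort source, stroke at far end)
b5 →J2  (source Se2 imposes e)
b0 →J1  (0-jn J2 has e-setter on 5)
b1 →J3  (J2: bond 5 brought effort, rest push out)
b4 →I2  (J3: last free bond brings flow in)
b3 →I1  (only one flow-in slot at J1)

β0 stroke at J1
β1 stroke at J3
β2 stroke at J3
β3 stroke at I1
β4 stroke at I2
β5 stroke at J2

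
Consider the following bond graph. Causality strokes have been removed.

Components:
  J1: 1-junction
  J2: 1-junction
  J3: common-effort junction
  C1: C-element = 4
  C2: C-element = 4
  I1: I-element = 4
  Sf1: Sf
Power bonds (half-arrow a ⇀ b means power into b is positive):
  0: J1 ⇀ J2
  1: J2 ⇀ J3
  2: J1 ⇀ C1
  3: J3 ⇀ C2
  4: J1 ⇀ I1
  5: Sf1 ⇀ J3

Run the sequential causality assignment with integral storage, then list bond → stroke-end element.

b0 stroke→J1
b1 stroke→J2
b2 stroke→J1
b3 stroke→J3
b4 stroke→I1
b5 stroke→Sf1

b5 |Sf1  (Sf1 (Sf) sets flow on bond)
b2 |J1  (C1: C, integral causality)
b3 |J3  (C2 integral (e out))
b1 |J2  (0-jn J3 has e-setter on 3)
b0 |J1  (J2: last free bond brings flow in)
b4 |I1  (J1 needs exactly one f-in)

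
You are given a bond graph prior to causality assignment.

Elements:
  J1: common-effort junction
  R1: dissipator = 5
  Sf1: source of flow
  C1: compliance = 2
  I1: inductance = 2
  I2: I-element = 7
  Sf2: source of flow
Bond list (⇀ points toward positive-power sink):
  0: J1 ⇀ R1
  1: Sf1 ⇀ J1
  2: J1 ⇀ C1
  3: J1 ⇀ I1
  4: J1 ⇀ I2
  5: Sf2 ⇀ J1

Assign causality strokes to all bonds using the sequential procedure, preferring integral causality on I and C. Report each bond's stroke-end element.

#1 |Sf1  (Sf1 (Sf) sets flow on bond)
#5 |Sf2  (source Sf2 imposes f)
#2 |J1  (C1: C, integral causality)
#0 |R1  (J1: bond 2 brought effort, rest push out)
#3 |I1  (common-e at J1 fixed by 2)
#4 |I2  (J1 effort already set via bond 2)

β0 |R1
β1 |Sf1
β2 |J1
β3 |I1
β4 |I2
β5 |Sf2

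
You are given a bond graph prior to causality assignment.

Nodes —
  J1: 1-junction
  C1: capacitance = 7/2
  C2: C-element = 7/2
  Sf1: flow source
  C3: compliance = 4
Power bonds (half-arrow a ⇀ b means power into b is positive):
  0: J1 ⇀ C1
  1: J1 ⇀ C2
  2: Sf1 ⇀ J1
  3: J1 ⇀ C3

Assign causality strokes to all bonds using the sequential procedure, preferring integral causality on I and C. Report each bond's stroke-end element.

β2 →Sf1  (Sf1 fixes flow; stroke at Sf1)
β0 →J1  (1-jn J1 has f-setter on 2)
β1 →J1  (common-f at J1 fixed by 2)
β3 →J1  (common-f at J1 fixed by 2)

β0 stroke at J1
β1 stroke at J1
β2 stroke at Sf1
β3 stroke at J1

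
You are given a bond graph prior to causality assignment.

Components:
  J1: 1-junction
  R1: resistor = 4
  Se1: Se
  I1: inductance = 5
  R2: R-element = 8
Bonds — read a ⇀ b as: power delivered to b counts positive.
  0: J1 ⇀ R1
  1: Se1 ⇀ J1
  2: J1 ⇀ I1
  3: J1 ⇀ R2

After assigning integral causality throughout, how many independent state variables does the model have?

b1 stroke→J1  (Se1 (Se) sets effort on bond)
b2 stroke→I1  (I1: I, integral causality)
b0 stroke→J1  (J1: bond 2 brought flow, rest push out)
b3 stroke→J1  (J1: bond 2 brought flow, rest push out)

1  (I1 all integral)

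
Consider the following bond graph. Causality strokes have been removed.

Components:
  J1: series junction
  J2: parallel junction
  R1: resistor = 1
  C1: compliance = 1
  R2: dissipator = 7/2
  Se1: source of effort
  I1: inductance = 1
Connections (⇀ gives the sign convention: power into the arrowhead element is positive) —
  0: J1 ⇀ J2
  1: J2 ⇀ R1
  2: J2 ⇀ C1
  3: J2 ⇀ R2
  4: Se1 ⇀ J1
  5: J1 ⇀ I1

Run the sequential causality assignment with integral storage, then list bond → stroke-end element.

b4 |J1  (Se1: effort source, stroke at far end)
b2 |J2  (C1 integral (e out))
b0 |J1  (J2: bond 2 brought effort, rest push out)
b1 |R1  (common-e at J2 fixed by 2)
b3 |R2  (J2: bond 2 brought effort, rest push out)
b5 |I1  (J1 needs exactly one f-in)

bond 0 |J1
bond 1 |R1
bond 2 |J2
bond 3 |R2
bond 4 |J1
bond 5 |I1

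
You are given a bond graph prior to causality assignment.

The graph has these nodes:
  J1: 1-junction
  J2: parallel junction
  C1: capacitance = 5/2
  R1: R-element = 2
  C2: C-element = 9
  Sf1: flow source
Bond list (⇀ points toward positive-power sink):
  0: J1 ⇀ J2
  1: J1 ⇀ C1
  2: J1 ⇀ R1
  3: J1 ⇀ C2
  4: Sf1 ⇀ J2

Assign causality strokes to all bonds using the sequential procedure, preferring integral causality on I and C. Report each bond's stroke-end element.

b4 |Sf1  (source Sf1 imposes f)
b0 |J2  (only one effort-in slot at J2)
b1 |J1  (J1 flow already set via bond 0)
b2 |J1  (common-f at J1 fixed by 0)
b3 |J1  (J1: bond 0 brought flow, rest push out)

b0 stroke at J2
b1 stroke at J1
b2 stroke at J1
b3 stroke at J1
b4 stroke at Sf1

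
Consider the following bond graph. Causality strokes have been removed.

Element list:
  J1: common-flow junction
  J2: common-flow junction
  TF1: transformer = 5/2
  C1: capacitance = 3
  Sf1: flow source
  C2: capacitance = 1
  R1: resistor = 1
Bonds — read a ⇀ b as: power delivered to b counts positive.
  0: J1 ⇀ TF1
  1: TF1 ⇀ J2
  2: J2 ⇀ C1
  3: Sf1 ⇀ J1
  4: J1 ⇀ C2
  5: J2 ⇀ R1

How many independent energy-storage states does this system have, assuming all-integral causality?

2  (C1, C2 all integral)

β3 stroke→Sf1  (Sf1 fixes flow; stroke at Sf1)
β0 stroke→J1  (common-f at J1 fixed by 3)
β4 stroke→J1  (J1 flow already set via bond 3)
β1 stroke→TF1  (through TF1, causality passes straight; one stroke at TF1)
β2 stroke→J2  (J2 flow already set via bond 1)
β5 stroke→J2  (1-jn J2 has f-setter on 1)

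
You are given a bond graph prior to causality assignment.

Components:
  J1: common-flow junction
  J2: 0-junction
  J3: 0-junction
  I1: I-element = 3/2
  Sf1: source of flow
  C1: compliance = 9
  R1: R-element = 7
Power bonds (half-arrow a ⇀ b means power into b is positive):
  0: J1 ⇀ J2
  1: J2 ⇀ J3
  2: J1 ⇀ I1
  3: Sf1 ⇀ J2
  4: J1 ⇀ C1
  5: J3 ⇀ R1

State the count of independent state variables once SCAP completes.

#3 stroke at Sf1  (Sf1: flow source, stroke at near end)
#2 stroke at I1  (I1 outputs flow p/I1)
#0 stroke at J1  (1-jn J1 has f-setter on 2)
#4 stroke at J1  (1-jn J1 has f-setter on 2)
#1 stroke at J2  (closing 0-jn rule on J2)
#5 stroke at J3  (only one effort-in slot at J3)

2  (C1, I1 all integral)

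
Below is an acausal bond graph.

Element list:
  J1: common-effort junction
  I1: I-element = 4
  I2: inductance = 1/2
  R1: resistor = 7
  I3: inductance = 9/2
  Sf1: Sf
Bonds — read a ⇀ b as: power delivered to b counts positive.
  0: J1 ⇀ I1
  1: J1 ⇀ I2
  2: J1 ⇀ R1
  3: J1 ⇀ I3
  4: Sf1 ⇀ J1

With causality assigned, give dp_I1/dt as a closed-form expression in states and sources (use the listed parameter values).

dp_I1/dt = 7*F_Sf1 - 7*p_I1/4 - 14*p_I2 - 14*p_I3/9

b4 |Sf1  (source Sf1 imposes f)
b0 |I1  (I1 integral (f out))
b1 |I2  (I2 outputs flow p/I2)
b3 |I3  (I3: I, integral causality)
b2 |J1  (J1 needs exactly one e-in)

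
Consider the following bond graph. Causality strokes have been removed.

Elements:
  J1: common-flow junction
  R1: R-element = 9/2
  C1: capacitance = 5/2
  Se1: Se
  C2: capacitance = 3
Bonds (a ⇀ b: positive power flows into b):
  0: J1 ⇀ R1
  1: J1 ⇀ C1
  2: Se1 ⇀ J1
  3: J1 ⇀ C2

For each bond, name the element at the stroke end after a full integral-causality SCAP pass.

b2 →J1  (Se1: effort source, stroke at far end)
b1 →J1  (C1 integral (e out))
b3 →J1  (prefer integral on C2)
b0 →R1  (J1: last free bond brings flow in)

#0 stroke→R1
#1 stroke→J1
#2 stroke→J1
#3 stroke→J1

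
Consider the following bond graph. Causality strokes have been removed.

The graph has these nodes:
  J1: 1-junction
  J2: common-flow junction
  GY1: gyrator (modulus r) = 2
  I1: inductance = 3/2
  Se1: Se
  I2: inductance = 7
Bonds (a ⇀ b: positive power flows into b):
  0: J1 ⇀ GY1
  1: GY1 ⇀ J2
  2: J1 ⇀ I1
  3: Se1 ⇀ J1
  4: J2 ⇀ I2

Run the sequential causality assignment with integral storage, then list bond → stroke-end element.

β0 |J1
β1 |J2
β2 |I1
β3 |J1
β4 |I2

β3 |J1  (Se1 (Se) sets effort on bond)
β2 |I1  (prefer integral on I1)
β0 |J1  (1-jn J1 has f-setter on 2)
β1 |J2  (GY GY1: same side as bond 0)
β4 |I2  (J2: last free bond brings flow in)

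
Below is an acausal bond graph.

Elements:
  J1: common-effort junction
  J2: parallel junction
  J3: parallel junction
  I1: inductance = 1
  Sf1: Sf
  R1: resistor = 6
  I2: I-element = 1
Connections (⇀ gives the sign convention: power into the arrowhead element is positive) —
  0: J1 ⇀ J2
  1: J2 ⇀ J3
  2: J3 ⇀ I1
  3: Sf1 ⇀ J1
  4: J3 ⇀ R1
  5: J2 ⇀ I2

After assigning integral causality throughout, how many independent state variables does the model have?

bond 3 |Sf1  (source Sf1 imposes f)
bond 0 |J1  (J1 needs exactly one e-in)
bond 2 |I1  (I1 integral (f out))
bond 5 |I2  (prefer integral on I2)
bond 1 |J2  (closing 0-jn rule on J2)
bond 4 |J3  (closing 0-jn rule on J3)

2  (I1, I2 all integral)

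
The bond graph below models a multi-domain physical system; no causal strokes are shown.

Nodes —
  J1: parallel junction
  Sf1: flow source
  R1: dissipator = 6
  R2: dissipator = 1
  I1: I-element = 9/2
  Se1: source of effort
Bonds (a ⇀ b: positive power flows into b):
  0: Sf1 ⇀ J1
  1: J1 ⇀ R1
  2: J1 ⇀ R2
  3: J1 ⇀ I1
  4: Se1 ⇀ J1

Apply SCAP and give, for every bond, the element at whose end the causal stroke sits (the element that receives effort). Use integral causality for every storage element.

β0 stroke at Sf1
β1 stroke at R1
β2 stroke at R2
β3 stroke at I1
β4 stroke at J1

bond 0 →Sf1  (Sf1 (Sf) sets flow on bond)
bond 4 →J1  (source Se1 imposes e)
bond 1 →R1  (J1 effort already set via bond 4)
bond 2 →R2  (0-jn J1 has e-setter on 4)
bond 3 →I1  (J1: bond 4 brought effort, rest push out)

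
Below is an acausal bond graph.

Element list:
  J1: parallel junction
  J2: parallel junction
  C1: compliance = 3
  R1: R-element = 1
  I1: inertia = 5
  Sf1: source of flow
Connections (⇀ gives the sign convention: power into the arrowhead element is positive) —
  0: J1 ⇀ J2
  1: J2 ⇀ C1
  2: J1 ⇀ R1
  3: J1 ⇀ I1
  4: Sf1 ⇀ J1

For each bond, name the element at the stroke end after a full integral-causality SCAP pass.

b4 |Sf1  (source Sf1 imposes f)
b1 |J2  (C1 outputs effort q/C1)
b0 |J1  (0-jn J2 has e-setter on 1)
b2 |R1  (0-jn J1 has e-setter on 0)
b3 |I1  (0-jn J1 has e-setter on 0)

β0 →J1
β1 →J2
β2 →R1
β3 →I1
β4 →Sf1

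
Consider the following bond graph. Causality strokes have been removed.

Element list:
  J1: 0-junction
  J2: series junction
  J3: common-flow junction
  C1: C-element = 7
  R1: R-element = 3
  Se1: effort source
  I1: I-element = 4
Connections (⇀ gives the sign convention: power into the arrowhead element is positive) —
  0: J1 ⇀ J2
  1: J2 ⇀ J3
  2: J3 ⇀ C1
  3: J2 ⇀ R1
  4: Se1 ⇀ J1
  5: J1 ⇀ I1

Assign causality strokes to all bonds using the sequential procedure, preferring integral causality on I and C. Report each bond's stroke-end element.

b4 stroke at J1  (source Se1 imposes e)
b0 stroke at J2  (J1 effort already set via bond 4)
b5 stroke at I1  (0-jn J1 has e-setter on 4)
b2 stroke at J3  (C1: C, integral causality)
b1 stroke at J2  (only one flow-in slot at J3)
b3 stroke at R1  (only one flow-in slot at J2)

bond 0 →J2
bond 1 →J2
bond 2 →J3
bond 3 →R1
bond 4 →J1
bond 5 →I1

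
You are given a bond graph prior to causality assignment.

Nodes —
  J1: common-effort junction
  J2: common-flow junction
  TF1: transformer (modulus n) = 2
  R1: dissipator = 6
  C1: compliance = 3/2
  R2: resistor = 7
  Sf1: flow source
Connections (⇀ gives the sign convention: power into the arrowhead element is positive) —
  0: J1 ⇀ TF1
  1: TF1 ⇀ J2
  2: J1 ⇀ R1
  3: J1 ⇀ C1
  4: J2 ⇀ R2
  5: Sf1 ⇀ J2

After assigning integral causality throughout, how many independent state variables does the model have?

1  (C1 all integral)

bond 5 |Sf1  (Sf1 fixes flow; stroke at Sf1)
bond 1 |J2  (common-f at J2 fixed by 5)
bond 4 |J2  (common-f at J2 fixed by 5)
bond 0 |TF1  (TF TF1: opposite of bond 1)
bond 3 |J1  (C1 outputs effort q/C1)
bond 2 |R1  (0-jn J1 has e-setter on 3)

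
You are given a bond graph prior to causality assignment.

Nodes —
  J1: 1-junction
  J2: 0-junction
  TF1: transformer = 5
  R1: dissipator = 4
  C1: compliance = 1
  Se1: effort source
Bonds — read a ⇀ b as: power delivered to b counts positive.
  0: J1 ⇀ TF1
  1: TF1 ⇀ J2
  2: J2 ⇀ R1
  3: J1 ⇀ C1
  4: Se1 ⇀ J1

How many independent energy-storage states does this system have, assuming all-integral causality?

β4 stroke→J1  (source Se1 imposes e)
β3 stroke→J1  (C1: C, integral causality)
β0 stroke→TF1  (J1: last free bond brings flow in)
β1 stroke→J2  (TF TF1: opposite of bond 0)
β2 stroke→R1  (J2 effort already set via bond 1)

1  (C1 all integral)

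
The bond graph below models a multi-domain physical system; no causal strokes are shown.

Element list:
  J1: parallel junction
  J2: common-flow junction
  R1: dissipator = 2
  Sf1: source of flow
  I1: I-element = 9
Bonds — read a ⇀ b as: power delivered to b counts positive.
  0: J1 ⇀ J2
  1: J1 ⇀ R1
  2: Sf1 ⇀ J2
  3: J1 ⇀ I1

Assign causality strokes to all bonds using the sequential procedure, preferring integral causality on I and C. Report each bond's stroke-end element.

#2 →Sf1  (Sf1: flow source, stroke at near end)
#0 →J2  (1-jn J2 has f-setter on 2)
#3 →I1  (I1 integral (f out))
#1 →J1  (J1: last free bond brings effort in)

b0 |J2
b1 |J1
b2 |Sf1
b3 |I1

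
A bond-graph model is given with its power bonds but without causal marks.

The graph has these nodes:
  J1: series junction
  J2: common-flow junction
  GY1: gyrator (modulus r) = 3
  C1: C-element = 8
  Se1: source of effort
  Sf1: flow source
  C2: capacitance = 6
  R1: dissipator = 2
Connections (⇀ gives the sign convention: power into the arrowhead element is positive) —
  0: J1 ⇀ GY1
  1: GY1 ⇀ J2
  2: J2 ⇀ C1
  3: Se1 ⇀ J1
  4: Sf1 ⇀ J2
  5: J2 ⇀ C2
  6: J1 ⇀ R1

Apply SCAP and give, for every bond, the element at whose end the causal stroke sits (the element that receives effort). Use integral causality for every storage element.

#0 →J1
#1 →J2
#2 →J2
#3 →J1
#4 →Sf1
#5 →J2
#6 →R1

#3 →J1  (Se1: effort source, stroke at far end)
#4 →Sf1  (Sf1 (Sf) sets flow on bond)
#1 →J2  (J2 flow already set via bond 4)
#2 →J2  (J2 flow already set via bond 4)
#5 →J2  (J2: bond 4 brought flow, rest push out)
#0 →J1  (through GY1, causality inverts; strokes same side of GY1)
#6 →R1  (J1 needs exactly one f-in)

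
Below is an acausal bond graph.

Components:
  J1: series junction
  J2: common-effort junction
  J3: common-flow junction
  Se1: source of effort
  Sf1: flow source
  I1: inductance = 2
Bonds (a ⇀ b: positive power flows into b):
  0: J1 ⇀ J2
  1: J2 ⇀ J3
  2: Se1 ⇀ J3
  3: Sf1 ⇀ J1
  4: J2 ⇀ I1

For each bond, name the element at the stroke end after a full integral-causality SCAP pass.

β2 stroke at J3  (Se1: effort source, stroke at far end)
β3 stroke at Sf1  (Sf1: flow source, stroke at near end)
β0 stroke at J1  (J1 flow already set via bond 3)
β1 stroke at J2  (J3 needs exactly one f-in)
β4 stroke at I1  (J2: bond 1 brought effort, rest push out)

#0 stroke→J1
#1 stroke→J2
#2 stroke→J3
#3 stroke→Sf1
#4 stroke→I1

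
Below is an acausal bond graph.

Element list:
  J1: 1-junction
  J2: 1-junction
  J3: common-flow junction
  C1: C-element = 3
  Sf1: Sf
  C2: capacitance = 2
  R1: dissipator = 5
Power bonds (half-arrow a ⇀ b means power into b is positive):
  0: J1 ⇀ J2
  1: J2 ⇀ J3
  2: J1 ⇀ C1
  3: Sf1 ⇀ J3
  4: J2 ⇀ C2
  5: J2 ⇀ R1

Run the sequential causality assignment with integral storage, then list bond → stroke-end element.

bond 0 stroke→J2
bond 1 stroke→J3
bond 2 stroke→J1
bond 3 stroke→Sf1
bond 4 stroke→J2
bond 5 stroke→J2

#3 |Sf1  (source Sf1 imposes f)
#1 |J3  (1-jn J3 has f-setter on 3)
#0 |J2  (1-jn J2 has f-setter on 1)
#4 |J2  (J2 flow already set via bond 1)
#5 |J2  (J2 flow already set via bond 1)
#2 |J1  (common-f at J1 fixed by 0)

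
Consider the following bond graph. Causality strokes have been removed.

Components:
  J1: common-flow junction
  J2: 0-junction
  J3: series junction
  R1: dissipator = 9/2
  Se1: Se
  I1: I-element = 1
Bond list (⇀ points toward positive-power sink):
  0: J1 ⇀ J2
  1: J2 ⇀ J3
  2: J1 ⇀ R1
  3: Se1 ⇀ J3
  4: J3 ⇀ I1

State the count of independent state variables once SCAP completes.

1  (I1 all integral)

#3 →J3  (Se1 fixes effort; stroke away)
#4 →I1  (prefer integral on I1)
#1 →J3  (common-f at J3 fixed by 4)
#0 →J2  (closing 0-jn rule on J2)
#2 →J1  (1-jn J1 has f-setter on 0)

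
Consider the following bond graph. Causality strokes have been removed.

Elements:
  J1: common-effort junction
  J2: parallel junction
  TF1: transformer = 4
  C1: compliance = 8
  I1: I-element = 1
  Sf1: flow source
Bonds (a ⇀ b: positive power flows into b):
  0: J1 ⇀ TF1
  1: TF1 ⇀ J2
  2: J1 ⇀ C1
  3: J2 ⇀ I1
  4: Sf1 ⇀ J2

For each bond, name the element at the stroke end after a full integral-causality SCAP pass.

b4 |Sf1  (Sf1 fixes flow; stroke at Sf1)
b2 |J1  (C1: C, integral causality)
b0 |TF1  (common-e at J1 fixed by 2)
b1 |J2  (TF TF1: opposite of bond 0)
b3 |I1  (J2 effort already set via bond 1)

b0 stroke at TF1
b1 stroke at J2
b2 stroke at J1
b3 stroke at I1
b4 stroke at Sf1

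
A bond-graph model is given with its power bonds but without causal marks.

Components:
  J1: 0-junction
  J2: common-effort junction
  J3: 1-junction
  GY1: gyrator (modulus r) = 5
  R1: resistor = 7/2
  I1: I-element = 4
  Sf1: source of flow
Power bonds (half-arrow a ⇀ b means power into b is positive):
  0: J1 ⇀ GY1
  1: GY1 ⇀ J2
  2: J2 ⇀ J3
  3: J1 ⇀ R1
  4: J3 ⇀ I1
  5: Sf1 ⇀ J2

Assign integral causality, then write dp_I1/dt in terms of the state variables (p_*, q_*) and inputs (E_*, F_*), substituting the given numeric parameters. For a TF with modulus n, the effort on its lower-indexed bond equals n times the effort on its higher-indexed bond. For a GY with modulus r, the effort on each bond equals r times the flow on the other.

dp_I1/dt = 50*F_Sf1/7 - 25*p_I1/14

#5 |Sf1  (Sf1: flow source, stroke at near end)
#4 |I1  (I1 outputs flow p/I1)
#2 |J3  (1-jn J3 has f-setter on 4)
#1 |J2  (only one effort-in slot at J2)
#0 |J1  (GY1 both-in/both-out from 1)
#3 |R1  (J1 effort already set via bond 0)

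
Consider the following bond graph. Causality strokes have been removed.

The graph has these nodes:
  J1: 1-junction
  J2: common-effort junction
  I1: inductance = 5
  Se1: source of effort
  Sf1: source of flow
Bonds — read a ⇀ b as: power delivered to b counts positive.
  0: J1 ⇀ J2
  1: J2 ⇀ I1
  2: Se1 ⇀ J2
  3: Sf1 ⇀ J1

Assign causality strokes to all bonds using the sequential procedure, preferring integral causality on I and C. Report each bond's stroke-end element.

bond 2 stroke at J2  (Se1 (Se) sets effort on bond)
bond 3 stroke at Sf1  (Sf1 (Sf) sets flow on bond)
bond 0 stroke at J1  (J1: bond 3 brought flow, rest push out)
bond 1 stroke at I1  (0-jn J2 has e-setter on 2)

β0 |J1
β1 |I1
β2 |J2
β3 |Sf1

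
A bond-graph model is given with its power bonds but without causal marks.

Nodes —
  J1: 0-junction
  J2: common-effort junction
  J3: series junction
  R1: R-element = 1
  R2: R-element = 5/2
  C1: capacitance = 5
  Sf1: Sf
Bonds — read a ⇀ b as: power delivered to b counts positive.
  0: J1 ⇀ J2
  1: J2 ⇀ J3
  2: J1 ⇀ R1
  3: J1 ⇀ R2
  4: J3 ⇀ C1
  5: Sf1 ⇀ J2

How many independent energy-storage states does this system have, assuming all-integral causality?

1  (C1 all integral)

bond 5 →Sf1  (source Sf1 imposes f)
bond 4 →J3  (C1 outputs effort q/C1)
bond 1 →J2  (J3 needs exactly one f-in)
bond 0 →J1  (0-jn J2 has e-setter on 1)
bond 2 →R1  (common-e at J1 fixed by 0)
bond 3 →R2  (0-jn J1 has e-setter on 0)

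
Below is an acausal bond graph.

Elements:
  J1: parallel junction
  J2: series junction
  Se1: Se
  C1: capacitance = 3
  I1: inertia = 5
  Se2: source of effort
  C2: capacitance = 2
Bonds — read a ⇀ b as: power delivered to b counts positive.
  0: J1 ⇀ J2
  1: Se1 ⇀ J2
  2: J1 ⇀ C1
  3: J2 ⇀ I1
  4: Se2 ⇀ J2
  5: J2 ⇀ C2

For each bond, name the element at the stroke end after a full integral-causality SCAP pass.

bond 1 stroke→J2  (Se1 fixes effort; stroke away)
bond 4 stroke→J2  (Se2 fixes effort; stroke away)
bond 2 stroke→J1  (C1: C, integral causality)
bond 0 stroke→J2  (J1: bond 2 brought effort, rest push out)
bond 3 stroke→I1  (I1: I, integral causality)
bond 5 stroke→J2  (J2: bond 3 brought flow, rest push out)

β0 |J2
β1 |J2
β2 |J1
β3 |I1
β4 |J2
β5 |J2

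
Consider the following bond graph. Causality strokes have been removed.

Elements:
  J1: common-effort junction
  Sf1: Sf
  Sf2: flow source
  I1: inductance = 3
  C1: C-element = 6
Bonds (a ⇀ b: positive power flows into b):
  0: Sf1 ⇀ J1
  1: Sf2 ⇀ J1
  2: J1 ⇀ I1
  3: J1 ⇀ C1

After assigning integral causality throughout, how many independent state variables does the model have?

#0 →Sf1  (Sf1 (Sf) sets flow on bond)
#1 →Sf2  (Sf2 fixes flow; stroke at Sf2)
#2 →I1  (prefer integral on I1)
#3 →J1  (closing 0-jn rule on J1)

2  (C1, I1 all integral)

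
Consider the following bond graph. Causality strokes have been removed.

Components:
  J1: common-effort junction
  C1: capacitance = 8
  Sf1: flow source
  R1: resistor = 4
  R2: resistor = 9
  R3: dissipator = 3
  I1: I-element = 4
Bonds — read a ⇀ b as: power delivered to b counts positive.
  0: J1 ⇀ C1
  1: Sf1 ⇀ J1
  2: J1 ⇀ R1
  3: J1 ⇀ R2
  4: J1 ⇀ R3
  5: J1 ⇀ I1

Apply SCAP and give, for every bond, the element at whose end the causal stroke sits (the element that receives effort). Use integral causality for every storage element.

b0 |J1
b1 |Sf1
b2 |R1
b3 |R2
b4 |R3
b5 |I1

b1 stroke at Sf1  (source Sf1 imposes f)
b0 stroke at J1  (prefer integral on C1)
b2 stroke at R1  (J1 effort already set via bond 0)
b3 stroke at R2  (J1: bond 0 brought effort, rest push out)
b4 stroke at R3  (common-e at J1 fixed by 0)
b5 stroke at I1  (0-jn J1 has e-setter on 0)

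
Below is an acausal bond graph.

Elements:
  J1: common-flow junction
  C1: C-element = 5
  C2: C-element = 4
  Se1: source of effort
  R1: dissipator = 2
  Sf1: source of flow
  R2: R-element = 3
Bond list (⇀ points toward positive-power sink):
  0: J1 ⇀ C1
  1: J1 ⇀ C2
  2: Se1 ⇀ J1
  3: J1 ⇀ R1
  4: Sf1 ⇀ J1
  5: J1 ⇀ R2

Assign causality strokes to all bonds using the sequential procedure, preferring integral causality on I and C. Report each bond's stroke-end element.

#0 stroke at J1
#1 stroke at J1
#2 stroke at J1
#3 stroke at J1
#4 stroke at Sf1
#5 stroke at J1

#2 stroke→J1  (source Se1 imposes e)
#4 stroke→Sf1  (Sf1 (Sf) sets flow on bond)
#0 stroke→J1  (J1: bond 4 brought flow, rest push out)
#1 stroke→J1  (J1 flow already set via bond 4)
#3 stroke→J1  (J1 flow already set via bond 4)
#5 stroke→J1  (J1 flow already set via bond 4)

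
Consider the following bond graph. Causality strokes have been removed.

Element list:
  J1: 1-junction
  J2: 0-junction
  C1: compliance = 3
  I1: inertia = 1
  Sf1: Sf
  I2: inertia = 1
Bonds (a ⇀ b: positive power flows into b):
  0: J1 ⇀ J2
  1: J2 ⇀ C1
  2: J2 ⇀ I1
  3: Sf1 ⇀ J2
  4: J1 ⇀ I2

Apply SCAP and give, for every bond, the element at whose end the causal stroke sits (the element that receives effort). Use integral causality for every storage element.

#3 stroke→Sf1  (Sf1: flow source, stroke at near end)
#1 stroke→J2  (C1 outputs effort q/C1)
#0 stroke→J1  (J2 effort already set via bond 1)
#2 stroke→I1  (J2: bond 1 brought effort, rest push out)
#4 stroke→I2  (only one flow-in slot at J1)

b0 stroke at J1
b1 stroke at J2
b2 stroke at I1
b3 stroke at Sf1
b4 stroke at I2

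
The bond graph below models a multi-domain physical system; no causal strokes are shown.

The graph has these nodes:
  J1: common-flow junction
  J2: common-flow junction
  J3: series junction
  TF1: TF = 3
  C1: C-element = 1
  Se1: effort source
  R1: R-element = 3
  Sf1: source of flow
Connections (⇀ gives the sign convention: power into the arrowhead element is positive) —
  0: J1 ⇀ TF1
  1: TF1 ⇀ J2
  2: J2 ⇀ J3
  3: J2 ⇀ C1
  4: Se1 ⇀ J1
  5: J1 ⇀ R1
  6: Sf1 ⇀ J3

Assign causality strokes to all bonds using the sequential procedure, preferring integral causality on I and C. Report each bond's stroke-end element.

β0 →TF1
β1 →J2
β2 →J3
β3 →J2
β4 →J1
β5 →J1
β6 →Sf1

β4 stroke at J1  (Se1 fixes effort; stroke away)
β6 stroke at Sf1  (source Sf1 imposes f)
β2 stroke at J3  (J3 flow already set via bond 6)
β1 stroke at J2  (1-jn J2 has f-setter on 2)
β3 stroke at J2  (1-jn J2 has f-setter on 2)
β0 stroke at TF1  (TF1: transformer flips bond 1)
β5 stroke at J1  (common-f at J1 fixed by 0)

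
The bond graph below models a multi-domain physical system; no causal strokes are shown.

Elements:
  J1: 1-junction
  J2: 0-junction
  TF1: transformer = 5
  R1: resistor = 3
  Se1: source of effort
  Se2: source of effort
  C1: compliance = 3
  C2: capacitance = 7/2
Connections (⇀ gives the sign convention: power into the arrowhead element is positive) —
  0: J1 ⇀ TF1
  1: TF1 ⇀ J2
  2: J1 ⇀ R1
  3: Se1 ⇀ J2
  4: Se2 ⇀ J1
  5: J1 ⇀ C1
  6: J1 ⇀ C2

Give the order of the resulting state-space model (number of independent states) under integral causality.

#3 stroke at J2  (Se1 (Se) sets effort on bond)
#4 stroke at J1  (Se2: effort source, stroke at far end)
#1 stroke at TF1  (0-jn J2 has e-setter on 3)
#0 stroke at J1  (TF TF1: opposite of bond 1)
#5 stroke at J1  (prefer integral on C1)
#6 stroke at J1  (C2: C, integral causality)
#2 stroke at R1  (only one flow-in slot at J1)

2  (C1, C2 all integral)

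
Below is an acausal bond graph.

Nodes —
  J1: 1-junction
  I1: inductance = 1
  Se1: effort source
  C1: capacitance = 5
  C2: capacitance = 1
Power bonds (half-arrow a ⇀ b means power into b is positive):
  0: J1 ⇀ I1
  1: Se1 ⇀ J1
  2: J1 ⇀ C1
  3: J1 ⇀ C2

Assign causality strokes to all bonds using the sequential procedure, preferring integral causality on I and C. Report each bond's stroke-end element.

b0 →I1
b1 →J1
b2 →J1
b3 →J1

b1 |J1  (source Se1 imposes e)
b0 |I1  (I1: I, integral causality)
b2 |J1  (J1: bond 0 brought flow, rest push out)
b3 |J1  (J1 flow already set via bond 0)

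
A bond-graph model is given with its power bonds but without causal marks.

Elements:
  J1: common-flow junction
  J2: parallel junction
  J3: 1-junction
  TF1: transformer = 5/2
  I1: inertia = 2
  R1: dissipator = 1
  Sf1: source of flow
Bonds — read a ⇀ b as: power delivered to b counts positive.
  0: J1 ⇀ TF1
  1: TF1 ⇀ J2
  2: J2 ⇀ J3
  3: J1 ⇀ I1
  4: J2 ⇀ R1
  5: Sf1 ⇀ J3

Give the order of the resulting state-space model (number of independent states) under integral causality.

#5 stroke at Sf1  (Sf1 (Sf) sets flow on bond)
#2 stroke at J3  (J3 flow already set via bond 5)
#3 stroke at I1  (prefer integral on I1)
#0 stroke at J1  (1-jn J1 has f-setter on 3)
#1 stroke at TF1  (TF TF1: opposite of bond 0)
#4 stroke at J2  (closing 0-jn rule on J2)

1  (I1 all integral)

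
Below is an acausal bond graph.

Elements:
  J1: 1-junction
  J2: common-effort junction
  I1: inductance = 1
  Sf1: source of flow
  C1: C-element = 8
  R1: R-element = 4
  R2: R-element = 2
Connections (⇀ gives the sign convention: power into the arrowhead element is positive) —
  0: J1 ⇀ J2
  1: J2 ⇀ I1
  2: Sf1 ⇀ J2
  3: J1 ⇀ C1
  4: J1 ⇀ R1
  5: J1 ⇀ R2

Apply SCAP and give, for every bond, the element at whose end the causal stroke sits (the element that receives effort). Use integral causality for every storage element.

bond 2 |Sf1  (Sf1 (Sf) sets flow on bond)
bond 1 |I1  (I1 integral (f out))
bond 0 |J2  (J2: last free bond brings effort in)
bond 3 |J1  (common-f at J1 fixed by 0)
bond 4 |J1  (J1 flow already set via bond 0)
bond 5 |J1  (J1 flow already set via bond 0)

β0 →J2
β1 →I1
β2 →Sf1
β3 →J1
β4 →J1
β5 →J1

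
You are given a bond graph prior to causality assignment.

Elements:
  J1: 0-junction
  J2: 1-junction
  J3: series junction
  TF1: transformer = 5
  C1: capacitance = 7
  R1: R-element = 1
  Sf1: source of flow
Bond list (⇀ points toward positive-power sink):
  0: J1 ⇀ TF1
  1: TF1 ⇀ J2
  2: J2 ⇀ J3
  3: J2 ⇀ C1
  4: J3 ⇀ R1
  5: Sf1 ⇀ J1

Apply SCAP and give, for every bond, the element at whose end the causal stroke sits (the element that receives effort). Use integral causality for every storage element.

#0 →J1
#1 →TF1
#2 →J2
#3 →J2
#4 →J3
#5 →Sf1

bond 5 →Sf1  (source Sf1 imposes f)
bond 0 →J1  (J1: last free bond brings effort in)
bond 1 →TF1  (TF TF1: opposite of bond 0)
bond 2 →J2  (J2 flow already set via bond 1)
bond 3 →J2  (common-f at J2 fixed by 1)
bond 4 →J3  (J3 flow already set via bond 2)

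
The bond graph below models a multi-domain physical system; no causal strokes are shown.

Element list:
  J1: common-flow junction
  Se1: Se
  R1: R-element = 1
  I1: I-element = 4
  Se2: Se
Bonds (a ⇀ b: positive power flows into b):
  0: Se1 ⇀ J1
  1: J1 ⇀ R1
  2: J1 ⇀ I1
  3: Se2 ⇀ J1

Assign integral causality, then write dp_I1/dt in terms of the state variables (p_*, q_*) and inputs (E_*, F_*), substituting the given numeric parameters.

#0 stroke at J1  (source Se1 imposes e)
#3 stroke at J1  (Se2: effort source, stroke at far end)
#2 stroke at I1  (I1 integral (f out))
#1 stroke at J1  (J1: bond 2 brought flow, rest push out)

dp_I1/dt = E_Se1 + E_Se2 - p_I1/4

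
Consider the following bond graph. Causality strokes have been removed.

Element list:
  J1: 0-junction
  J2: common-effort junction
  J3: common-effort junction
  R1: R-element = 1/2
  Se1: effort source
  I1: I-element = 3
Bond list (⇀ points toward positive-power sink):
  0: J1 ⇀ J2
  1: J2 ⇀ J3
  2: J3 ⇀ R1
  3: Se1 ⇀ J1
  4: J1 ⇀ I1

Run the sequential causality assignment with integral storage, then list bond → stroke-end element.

#0 →J2
#1 →J3
#2 →R1
#3 →J1
#4 →I1

#3 stroke→J1  (Se1 fixes effort; stroke away)
#0 stroke→J2  (common-e at J1 fixed by 3)
#4 stroke→I1  (common-e at J1 fixed by 3)
#1 stroke→J3  (J2: bond 0 brought effort, rest push out)
#2 stroke→R1  (J3 effort already set via bond 1)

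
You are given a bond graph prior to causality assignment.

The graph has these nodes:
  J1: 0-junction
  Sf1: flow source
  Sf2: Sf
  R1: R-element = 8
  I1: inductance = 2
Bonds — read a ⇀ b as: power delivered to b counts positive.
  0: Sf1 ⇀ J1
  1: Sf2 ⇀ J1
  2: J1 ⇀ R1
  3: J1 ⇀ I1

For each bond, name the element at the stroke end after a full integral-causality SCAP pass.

#0 stroke at Sf1  (Sf1: flow source, stroke at near end)
#1 stroke at Sf2  (source Sf2 imposes f)
#3 stroke at I1  (I1 outputs flow p/I1)
#2 stroke at J1  (only one effort-in slot at J1)

b0 →Sf1
b1 →Sf2
b2 →J1
b3 →I1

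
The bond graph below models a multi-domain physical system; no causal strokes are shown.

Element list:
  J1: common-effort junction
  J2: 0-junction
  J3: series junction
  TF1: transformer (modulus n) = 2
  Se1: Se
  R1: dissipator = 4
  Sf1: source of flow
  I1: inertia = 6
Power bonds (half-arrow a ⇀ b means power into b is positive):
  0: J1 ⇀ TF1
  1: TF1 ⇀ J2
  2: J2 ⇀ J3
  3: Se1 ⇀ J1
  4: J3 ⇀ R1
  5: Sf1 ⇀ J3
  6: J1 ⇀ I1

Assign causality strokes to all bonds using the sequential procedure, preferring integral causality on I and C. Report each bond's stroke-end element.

β0 stroke→TF1
β1 stroke→J2
β2 stroke→J3
β3 stroke→J1
β4 stroke→J3
β5 stroke→Sf1
β6 stroke→I1

b3 stroke→J1  (source Se1 imposes e)
b5 stroke→Sf1  (source Sf1 imposes f)
b0 stroke→TF1  (J1: bond 3 brought effort, rest push out)
b6 stroke→I1  (J1: bond 3 brought effort, rest push out)
b2 stroke→J3  (J3: bond 5 brought flow, rest push out)
b4 stroke→J3  (1-jn J3 has f-setter on 5)
b1 stroke→J2  (TF1 one-in-one-out from 0)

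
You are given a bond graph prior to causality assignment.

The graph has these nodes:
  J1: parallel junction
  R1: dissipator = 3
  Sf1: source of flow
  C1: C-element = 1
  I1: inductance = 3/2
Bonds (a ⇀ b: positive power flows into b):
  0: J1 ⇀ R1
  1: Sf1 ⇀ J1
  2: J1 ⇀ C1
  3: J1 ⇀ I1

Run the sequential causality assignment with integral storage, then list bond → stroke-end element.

#1 stroke→Sf1  (Sf1 (Sf) sets flow on bond)
#2 stroke→J1  (C1 integral (e out))
#0 stroke→R1  (J1 effort already set via bond 2)
#3 stroke→I1  (common-e at J1 fixed by 2)

bond 0 stroke→R1
bond 1 stroke→Sf1
bond 2 stroke→J1
bond 3 stroke→I1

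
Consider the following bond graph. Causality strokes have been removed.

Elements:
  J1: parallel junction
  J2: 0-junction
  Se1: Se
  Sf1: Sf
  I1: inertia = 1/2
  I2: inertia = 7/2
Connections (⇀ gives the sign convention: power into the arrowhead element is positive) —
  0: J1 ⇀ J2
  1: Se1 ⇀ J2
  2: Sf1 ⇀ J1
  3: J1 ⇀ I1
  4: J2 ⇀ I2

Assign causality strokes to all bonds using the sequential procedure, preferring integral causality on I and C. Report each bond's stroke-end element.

β0 |J1
β1 |J2
β2 |Sf1
β3 |I1
β4 |I2

β1 |J2  (Se1 (Se) sets effort on bond)
β2 |Sf1  (Sf1: flow source, stroke at near end)
β0 |J1  (0-jn J2 has e-setter on 1)
β4 |I2  (common-e at J2 fixed by 1)
β3 |I1  (0-jn J1 has e-setter on 0)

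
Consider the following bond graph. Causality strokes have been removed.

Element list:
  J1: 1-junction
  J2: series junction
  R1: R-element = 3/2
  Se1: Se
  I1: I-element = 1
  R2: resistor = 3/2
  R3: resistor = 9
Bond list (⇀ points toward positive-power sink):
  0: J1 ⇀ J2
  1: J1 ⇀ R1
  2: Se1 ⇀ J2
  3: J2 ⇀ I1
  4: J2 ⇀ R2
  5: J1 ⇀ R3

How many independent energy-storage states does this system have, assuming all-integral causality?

bond 2 stroke→J2  (Se1 fixes effort; stroke away)
bond 3 stroke→I1  (I1 outputs flow p/I1)
bond 0 stroke→J2  (1-jn J2 has f-setter on 3)
bond 4 stroke→J2  (1-jn J2 has f-setter on 3)
bond 1 stroke→J1  (J1: bond 0 brought flow, rest push out)
bond 5 stroke→J1  (1-jn J1 has f-setter on 0)

1  (I1 all integral)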